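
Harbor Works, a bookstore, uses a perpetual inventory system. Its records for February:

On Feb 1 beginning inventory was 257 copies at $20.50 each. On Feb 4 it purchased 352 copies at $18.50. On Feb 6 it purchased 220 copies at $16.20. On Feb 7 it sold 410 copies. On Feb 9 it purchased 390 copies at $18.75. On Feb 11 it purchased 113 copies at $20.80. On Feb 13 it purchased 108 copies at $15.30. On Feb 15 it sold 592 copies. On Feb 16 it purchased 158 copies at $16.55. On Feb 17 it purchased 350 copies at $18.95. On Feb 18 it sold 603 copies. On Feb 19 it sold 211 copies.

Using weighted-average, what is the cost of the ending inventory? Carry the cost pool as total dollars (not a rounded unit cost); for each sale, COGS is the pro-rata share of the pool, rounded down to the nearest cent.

Ending inventory = $2,421.94

After Feb 1: 257 on hand, pool $5,268.50 (≈ $20.5000 each)
After Feb 4: 609 on hand, pool $11,780.50 (≈ $19.3440 each)
After Feb 6: 829 on hand, pool $15,344.50 (≈ $18.5097 each)
Feb 7, sell 410: 410/829 × $15,344.50 → $7,588.95
After Feb 9: 809 on hand, pool $15,068.05 (≈ $18.6255 each)
After Feb 11: 922 on hand, pool $17,418.45 (≈ $18.8920 each)
After Feb 13: 1030 on hand, pool $19,070.85 (≈ $18.5154 each)
Feb 15, sell 592: 592/1030 × $19,070.85 → $10,961.10
After Feb 16: 596 on hand, pool $10,724.65 (≈ $17.9944 each)
After Feb 17: 946 on hand, pool $17,357.15 (≈ $18.3479 each)
Feb 18, sell 603: 603/946 × $17,357.15 → $11,063.80
Feb 19, sell 211: 211/343 × $6,293.35 → $3,871.41
Total COGS = $7,588.95 + $10,961.10 + $11,063.80 + $3,871.41 = $33,485.26
Ending inventory (cost pool remaining) = $2,421.94
Check: goods available $35,907.20 = COGS $33,485.26 + ending $2,421.94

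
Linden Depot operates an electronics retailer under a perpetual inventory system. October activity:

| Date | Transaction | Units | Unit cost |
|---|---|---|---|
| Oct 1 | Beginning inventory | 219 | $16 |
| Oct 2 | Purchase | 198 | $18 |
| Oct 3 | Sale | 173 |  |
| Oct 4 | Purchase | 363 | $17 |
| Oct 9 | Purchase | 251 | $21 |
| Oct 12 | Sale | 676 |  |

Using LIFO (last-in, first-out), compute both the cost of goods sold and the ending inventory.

COGS = $15,598; ending inventory = $2,912

Oct 3, 173 sold [LIFO — newest first]: 173 @ $18 = $3,114
Oct 12, 676 sold [LIFO — newest first]: 251 @ $21 + 363 @ $17 + 25 @ $18 + 37 @ $16 = $12,484
Total COGS = $3,114 + $12,484 = $15,598
Ending inventory: 182 @ $16 = $2,912
Check: goods available $18,510 = COGS $15,598 + ending $2,912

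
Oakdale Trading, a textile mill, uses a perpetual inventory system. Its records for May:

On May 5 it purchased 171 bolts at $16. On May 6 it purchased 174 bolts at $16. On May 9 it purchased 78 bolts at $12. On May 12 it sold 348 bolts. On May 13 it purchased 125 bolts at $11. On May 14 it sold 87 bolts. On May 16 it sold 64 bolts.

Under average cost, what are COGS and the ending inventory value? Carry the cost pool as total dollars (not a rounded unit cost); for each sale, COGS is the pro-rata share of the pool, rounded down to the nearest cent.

COGS = $7,213.67; ending inventory = $617.33

After May 5: 171 on hand, pool $2,736.00 (≈ $16.0000 each)
After May 6: 345 on hand, pool $5,520.00 (≈ $16.0000 each)
After May 9: 423 on hand, pool $6,456.00 (≈ $15.2624 each)
May 12, sell 348: 348/423 × $6,456.00 → $5,311.31
After May 13: 200 on hand, pool $2,519.69 (≈ $12.5984 each)
May 14, sell 87: 87/200 × $2,519.69 → $1,096.06
May 16, sell 64: 64/113 × $1,423.63 → $806.30
Total COGS = $5,311.31 + $1,096.06 + $806.30 = $7,213.67
Ending inventory (cost pool remaining) = $617.33
Check: goods available $7,831.00 = COGS $7,213.67 + ending $617.33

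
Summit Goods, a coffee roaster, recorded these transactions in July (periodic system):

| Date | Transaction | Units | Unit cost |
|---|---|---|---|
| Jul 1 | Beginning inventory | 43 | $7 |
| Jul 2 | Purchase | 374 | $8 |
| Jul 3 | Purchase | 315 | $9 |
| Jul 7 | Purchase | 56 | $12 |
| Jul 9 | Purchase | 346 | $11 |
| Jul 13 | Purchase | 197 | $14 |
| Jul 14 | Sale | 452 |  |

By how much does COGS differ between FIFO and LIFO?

FIFO COGS: 43 @ $7 + 374 @ $8 + 35 @ $9 = $3,608
LIFO COGS: 197 @ $14 + 255 @ $11 = $5,563
Difference = |$3,608 − $5,563| = $1,955

$1,955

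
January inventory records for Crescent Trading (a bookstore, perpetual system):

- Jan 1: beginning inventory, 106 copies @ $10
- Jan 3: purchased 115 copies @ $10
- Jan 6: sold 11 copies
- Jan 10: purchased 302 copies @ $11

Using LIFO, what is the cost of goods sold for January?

COGS = $110

Jan 6, 11 sold [LIFO — newest first]: 11 @ $10 = $110
Ending inventory: 106 @ $10 + 104 @ $10 + 302 @ $11 = $5,422
Check: goods available $5,532 = COGS $110 + ending $5,422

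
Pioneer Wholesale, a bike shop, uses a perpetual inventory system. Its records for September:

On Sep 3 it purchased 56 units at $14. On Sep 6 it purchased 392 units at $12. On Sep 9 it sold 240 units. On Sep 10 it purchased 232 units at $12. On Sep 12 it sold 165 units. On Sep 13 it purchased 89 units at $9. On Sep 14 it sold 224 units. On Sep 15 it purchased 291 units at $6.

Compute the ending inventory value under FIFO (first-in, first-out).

Sep 9, 240 sold [FIFO — oldest first]: 56 @ $14 + 184 @ $12 = $2,992
Sep 12, 165 sold [FIFO — oldest first]: 165 @ $12 = $1,980
Sep 14, 224 sold [FIFO — oldest first]: 43 @ $12 + 181 @ $12 = $2,688
Total COGS = $2,992 + $1,980 + $2,688 = $7,660
Ending inventory: 51 @ $12 + 89 @ $9 + 291 @ $6 = $3,159
Check: goods available $10,819 = COGS $7,660 + ending $3,159

Ending inventory = $3,159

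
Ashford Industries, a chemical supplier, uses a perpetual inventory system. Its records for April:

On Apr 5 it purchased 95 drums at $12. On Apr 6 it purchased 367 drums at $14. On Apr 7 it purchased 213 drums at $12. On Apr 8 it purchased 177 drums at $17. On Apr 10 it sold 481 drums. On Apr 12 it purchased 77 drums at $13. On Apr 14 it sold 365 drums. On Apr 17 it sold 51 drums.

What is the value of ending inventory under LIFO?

Apr 10, 481 sold [LIFO — newest first]: 177 @ $17 + 213 @ $12 + 91 @ $14 = $6,839
Apr 14, 365 sold [LIFO — newest first]: 77 @ $13 + 276 @ $14 + 12 @ $12 = $5,009
Apr 17, 51 sold [LIFO — newest first]: 51 @ $12 = $612
Total COGS = $6,839 + $5,009 + $612 = $12,460
Ending inventory: 32 @ $12 = $384

Ending inventory = $384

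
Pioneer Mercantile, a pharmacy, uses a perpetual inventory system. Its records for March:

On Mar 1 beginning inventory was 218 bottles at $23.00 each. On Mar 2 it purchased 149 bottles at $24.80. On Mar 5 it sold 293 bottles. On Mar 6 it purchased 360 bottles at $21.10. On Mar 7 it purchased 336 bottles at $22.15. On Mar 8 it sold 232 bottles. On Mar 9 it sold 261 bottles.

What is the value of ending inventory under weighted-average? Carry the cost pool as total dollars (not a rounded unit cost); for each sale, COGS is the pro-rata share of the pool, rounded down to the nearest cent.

After Mar 1: 218 on hand, pool $5,014.00 (≈ $23.0000 each)
After Mar 2: 367 on hand, pool $8,709.20 (≈ $23.7308 each)
Mar 5, sell 293: 293/367 × $8,709.20 → $6,953.12
After Mar 6: 434 on hand, pool $9,352.08 (≈ $21.5486 each)
After Mar 7: 770 on hand, pool $16,794.48 (≈ $21.8110 each)
Mar 8, sell 232: 232/770 × $16,794.48 → $5,060.15
Mar 9, sell 261: 261/538 × $11,734.33 → $5,692.67
Total COGS = $6,953.12 + $5,060.15 + $5,692.67 = $17,705.94
Ending inventory (cost pool remaining) = $6,041.66

Ending inventory = $6,041.66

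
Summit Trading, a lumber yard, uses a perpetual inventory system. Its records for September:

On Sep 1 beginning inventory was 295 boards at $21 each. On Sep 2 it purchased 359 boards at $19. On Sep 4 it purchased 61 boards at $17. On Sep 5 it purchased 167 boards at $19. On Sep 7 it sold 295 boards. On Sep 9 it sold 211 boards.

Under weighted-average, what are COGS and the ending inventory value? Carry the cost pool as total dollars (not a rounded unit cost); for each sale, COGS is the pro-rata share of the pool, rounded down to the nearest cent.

After Sep 1: 295 on hand, pool $6,195.00 (≈ $21.0000 each)
After Sep 2: 654 on hand, pool $13,016.00 (≈ $19.9021 each)
After Sep 4: 715 on hand, pool $14,053.00 (≈ $19.6545 each)
After Sep 5: 882 on hand, pool $17,226.00 (≈ $19.5306 each)
Sep 7, sell 295: 295/882 × $17,226.00 → $5,761.53
Sep 9, sell 211: 211/587 × $11,464.47 → $4,120.95
Total COGS = $5,761.53 + $4,120.95 = $9,882.48
Ending inventory (cost pool remaining) = $7,343.52

COGS = $9,882.48; ending inventory = $7,343.52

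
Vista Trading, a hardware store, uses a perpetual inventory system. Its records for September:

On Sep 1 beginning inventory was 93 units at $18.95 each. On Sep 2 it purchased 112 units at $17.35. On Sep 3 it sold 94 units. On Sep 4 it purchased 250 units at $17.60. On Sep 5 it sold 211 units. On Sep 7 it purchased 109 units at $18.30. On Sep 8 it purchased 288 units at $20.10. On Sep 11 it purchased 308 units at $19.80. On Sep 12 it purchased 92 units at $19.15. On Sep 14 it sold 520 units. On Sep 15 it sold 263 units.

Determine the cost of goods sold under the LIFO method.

Sep 3, 94 sold [LIFO — newest first]: 94 @ $17.35 = $1,630.90
Sep 5, 211 sold [LIFO — newest first]: 211 @ $17.60 = $3,713.60
Sep 14, 520 sold [LIFO — newest first]: 92 @ $19.15 + 308 @ $19.80 + 120 @ $20.10 = $10,272.20
Sep 15, 263 sold [LIFO — newest first]: 168 @ $20.10 + 95 @ $18.30 = $5,115.30
Total COGS = $1,630.90 + $3,713.60 + $10,272.20 + $5,115.30 = $20,732.00
Ending inventory: 93 @ $18.95 + 18 @ $17.35 + 39 @ $17.60 + 14 @ $18.30 = $3,017.25

COGS = $20,732.00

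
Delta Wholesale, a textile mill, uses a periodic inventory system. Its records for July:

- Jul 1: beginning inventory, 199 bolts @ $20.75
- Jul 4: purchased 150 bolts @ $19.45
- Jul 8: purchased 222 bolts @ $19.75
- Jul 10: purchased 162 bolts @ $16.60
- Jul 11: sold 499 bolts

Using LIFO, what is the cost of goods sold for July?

Jul 11, 499 sold [LIFO — newest first]: 162 @ $16.60 + 222 @ $19.75 + 115 @ $19.45 = $9,310.45
Ending inventory: 199 @ $20.75 + 35 @ $19.45 = $4,810.00
Check: goods available $14,120.45 = COGS $9,310.45 + ending $4,810.00

COGS = $9,310.45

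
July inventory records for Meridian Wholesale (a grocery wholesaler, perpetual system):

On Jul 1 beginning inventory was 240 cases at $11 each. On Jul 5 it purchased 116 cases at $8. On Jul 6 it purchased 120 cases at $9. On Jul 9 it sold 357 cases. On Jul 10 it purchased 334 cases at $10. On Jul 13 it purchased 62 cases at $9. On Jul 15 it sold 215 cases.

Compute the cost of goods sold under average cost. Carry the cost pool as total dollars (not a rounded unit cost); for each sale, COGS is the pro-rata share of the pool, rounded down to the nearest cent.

After Jul 1: 240 on hand, pool $2,640.00 (≈ $11.0000 each)
After Jul 5: 356 on hand, pool $3,568.00 (≈ $10.0225 each)
After Jul 6: 476 on hand, pool $4,648.00 (≈ $9.7647 each)
Jul 9, sell 357: 357/476 × $4,648.00 → $3,486.00
After Jul 10: 453 on hand, pool $4,502.00 (≈ $9.9382 each)
After Jul 13: 515 on hand, pool $5,060.00 (≈ $9.8252 each)
Jul 15, sell 215: 215/515 × $5,060.00 → $2,112.42
Total COGS = $3,486.00 + $2,112.42 = $5,598.42
Ending inventory (cost pool remaining) = $2,947.58
Check: goods available $8,546.00 = COGS $5,598.42 + ending $2,947.58

COGS = $5,598.42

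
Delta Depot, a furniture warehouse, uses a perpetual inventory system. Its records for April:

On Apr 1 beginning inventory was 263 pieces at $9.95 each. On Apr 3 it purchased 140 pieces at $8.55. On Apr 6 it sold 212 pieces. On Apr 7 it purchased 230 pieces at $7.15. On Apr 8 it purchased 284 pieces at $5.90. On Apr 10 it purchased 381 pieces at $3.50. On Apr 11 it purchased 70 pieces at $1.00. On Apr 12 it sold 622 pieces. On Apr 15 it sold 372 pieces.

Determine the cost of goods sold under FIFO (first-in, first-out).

COGS = $8,145.45

Apr 6, 212 sold [FIFO — oldest first]: 212 @ $9.95 = $2,109.40
Apr 12, 622 sold [FIFO — oldest first]: 51 @ $9.95 + 140 @ $8.55 + 230 @ $7.15 + 201 @ $5.90 = $4,534.85
Apr 15, 372 sold [FIFO — oldest first]: 83 @ $5.90 + 289 @ $3.50 = $1,501.20
Total COGS = $2,109.40 + $4,534.85 + $1,501.20 = $8,145.45
Ending inventory: 92 @ $3.50 + 70 @ $1.00 = $392.00
Check: goods available $8,537.45 = COGS $8,145.45 + ending $392.00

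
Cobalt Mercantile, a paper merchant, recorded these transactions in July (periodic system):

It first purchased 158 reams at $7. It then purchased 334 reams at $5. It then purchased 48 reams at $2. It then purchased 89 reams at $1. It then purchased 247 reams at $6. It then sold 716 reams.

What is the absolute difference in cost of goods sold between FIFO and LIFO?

FIFO COGS: 158 @ $7 + 334 @ $5 + 48 @ $2 + 89 @ $1 + 87 @ $6 = $3,483
LIFO COGS: 247 @ $6 + 89 @ $1 + 48 @ $2 + 332 @ $5 = $3,327
Difference = |$3,483 − $3,327| = $156

$156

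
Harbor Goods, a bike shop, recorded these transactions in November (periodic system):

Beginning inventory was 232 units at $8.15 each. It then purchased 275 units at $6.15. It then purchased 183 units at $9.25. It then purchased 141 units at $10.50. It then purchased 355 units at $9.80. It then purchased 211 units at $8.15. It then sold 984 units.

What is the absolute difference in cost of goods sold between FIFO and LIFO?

FIFO COGS: 232 @ $8.15 + 275 @ $6.15 + 183 @ $9.25 + 141 @ $10.50 + 153 @ $9.80 = $8,254.70
LIFO COGS: 211 @ $8.15 + 355 @ $9.80 + 141 @ $10.50 + 183 @ $9.25 + 94 @ $6.15 = $8,950.00
Difference = |$8,254.70 − $8,950.00| = $695.30

$695.30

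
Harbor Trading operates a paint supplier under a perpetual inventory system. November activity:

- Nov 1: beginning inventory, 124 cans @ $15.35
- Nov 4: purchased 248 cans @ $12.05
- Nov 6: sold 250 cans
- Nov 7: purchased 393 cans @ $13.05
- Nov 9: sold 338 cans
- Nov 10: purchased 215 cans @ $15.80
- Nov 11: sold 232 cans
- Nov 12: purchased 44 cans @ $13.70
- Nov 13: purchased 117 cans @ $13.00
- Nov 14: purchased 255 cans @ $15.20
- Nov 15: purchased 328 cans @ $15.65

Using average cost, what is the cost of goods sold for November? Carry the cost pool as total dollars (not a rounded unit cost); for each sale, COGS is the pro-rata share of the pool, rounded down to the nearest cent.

COGS = $11,086.40

After Nov 1: 124 on hand, pool $1,903.40 (≈ $15.3500 each)
After Nov 4: 372 on hand, pool $4,891.80 (≈ $13.1500 each)
Nov 6, sell 250: 250/372 × $4,891.80 → $3,287.50
After Nov 7: 515 on hand, pool $6,732.95 (≈ $13.0737 each)
Nov 9, sell 338: 338/515 × $6,732.95 → $4,418.90
After Nov 10: 392 on hand, pool $5,711.05 (≈ $14.5690 each)
Nov 11, sell 232: 232/392 × $5,711.05 → $3,380.00
After Nov 12: 204 on hand, pool $2,933.85 (≈ $14.3816 each)
After Nov 13: 321 on hand, pool $4,454.85 (≈ $13.8780 each)
After Nov 14: 576 on hand, pool $8,330.85 (≈ $14.4633 each)
After Nov 15: 904 on hand, pool $13,464.05 (≈ $14.8939 each)
Total COGS = $3,287.50 + $4,418.90 + $3,380.00 = $11,086.40
Ending inventory (cost pool remaining) = $13,464.05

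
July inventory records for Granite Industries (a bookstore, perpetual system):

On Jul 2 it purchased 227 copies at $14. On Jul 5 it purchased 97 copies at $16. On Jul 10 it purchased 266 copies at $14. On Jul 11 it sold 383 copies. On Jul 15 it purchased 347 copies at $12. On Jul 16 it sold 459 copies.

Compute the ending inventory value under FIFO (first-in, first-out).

Jul 11, 383 sold [FIFO — oldest first]: 227 @ $14 + 97 @ $16 + 59 @ $14 = $5,556
Jul 16, 459 sold [FIFO — oldest first]: 207 @ $14 + 252 @ $12 = $5,922
Total COGS = $5,556 + $5,922 = $11,478
Ending inventory: 95 @ $12 = $1,140

Ending inventory = $1,140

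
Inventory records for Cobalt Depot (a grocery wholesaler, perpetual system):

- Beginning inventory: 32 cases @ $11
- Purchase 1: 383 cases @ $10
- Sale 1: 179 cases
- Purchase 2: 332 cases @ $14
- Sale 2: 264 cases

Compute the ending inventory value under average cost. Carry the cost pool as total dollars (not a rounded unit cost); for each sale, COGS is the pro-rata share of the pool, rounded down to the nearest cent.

After Beginning: 32 on hand, pool $352.00 (≈ $11.0000 each)
After Purchase 1: 415 on hand, pool $4,182.00 (≈ $10.0771 each)
Sale 1, sell 179: 179/415 × $4,182.00 → $1,803.80
After Purchase 2: 568 on hand, pool $7,026.20 (≈ $12.3701 each)
Sale 2, sell 264: 264/568 × $7,026.20 → $3,265.69
Total COGS = $1,803.80 + $3,265.69 = $5,069.49
Ending inventory (cost pool remaining) = $3,760.51

Ending inventory = $3,760.51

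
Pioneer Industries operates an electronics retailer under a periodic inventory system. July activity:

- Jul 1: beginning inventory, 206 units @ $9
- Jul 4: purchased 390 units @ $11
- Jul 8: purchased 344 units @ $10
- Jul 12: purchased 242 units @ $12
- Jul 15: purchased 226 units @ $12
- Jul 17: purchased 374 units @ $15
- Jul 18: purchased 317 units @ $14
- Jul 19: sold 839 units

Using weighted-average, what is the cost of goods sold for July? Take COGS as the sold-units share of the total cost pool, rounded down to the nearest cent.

COGS = $10,091.98

Jul 19, sell 839: 839/2099 × $25,248.00 → $10,091.98
Ending inventory (cost pool remaining) = $15,156.02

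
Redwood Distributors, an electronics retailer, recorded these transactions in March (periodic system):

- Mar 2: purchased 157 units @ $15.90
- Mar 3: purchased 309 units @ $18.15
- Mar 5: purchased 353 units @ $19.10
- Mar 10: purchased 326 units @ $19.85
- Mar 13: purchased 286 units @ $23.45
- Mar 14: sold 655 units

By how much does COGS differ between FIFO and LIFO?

$2,284.55

FIFO COGS: 157 @ $15.90 + 309 @ $18.15 + 189 @ $19.10 = $11,714.55
LIFO COGS: 286 @ $23.45 + 326 @ $19.85 + 43 @ $19.10 = $13,999.10
Difference = |$11,714.55 − $13,999.10| = $2,284.55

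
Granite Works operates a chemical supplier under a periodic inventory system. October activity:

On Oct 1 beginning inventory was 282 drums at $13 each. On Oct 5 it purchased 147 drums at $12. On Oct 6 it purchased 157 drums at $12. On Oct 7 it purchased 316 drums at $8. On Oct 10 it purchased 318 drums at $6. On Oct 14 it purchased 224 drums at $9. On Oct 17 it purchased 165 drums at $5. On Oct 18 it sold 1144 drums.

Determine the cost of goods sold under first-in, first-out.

COGS = $11,294

Oct 18, 1144 sold [FIFO — oldest first]: 282 @ $13 + 147 @ $12 + 157 @ $12 + 316 @ $8 + 242 @ $6 = $11,294
Ending inventory: 76 @ $6 + 224 @ $9 + 165 @ $5 = $3,297
Check: goods available $14,591 = COGS $11,294 + ending $3,297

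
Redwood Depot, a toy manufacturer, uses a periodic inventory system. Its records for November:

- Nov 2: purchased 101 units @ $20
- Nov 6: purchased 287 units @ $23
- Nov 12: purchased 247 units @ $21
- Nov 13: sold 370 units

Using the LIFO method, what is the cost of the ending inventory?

Nov 13, 370 sold [LIFO — newest first]: 247 @ $21 + 123 @ $23 = $8,016
Ending inventory: 101 @ $20 + 164 @ $23 = $5,792
Check: goods available $13,808 = COGS $8,016 + ending $5,792

Ending inventory = $5,792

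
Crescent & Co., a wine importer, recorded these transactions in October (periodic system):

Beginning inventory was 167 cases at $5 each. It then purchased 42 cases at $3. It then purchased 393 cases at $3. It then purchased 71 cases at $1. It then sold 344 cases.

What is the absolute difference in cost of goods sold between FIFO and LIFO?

FIFO COGS: 167 @ $5 + 42 @ $3 + 135 @ $3 = $1,366
LIFO COGS: 71 @ $1 + 273 @ $3 = $890
Difference = |$1,366 − $890| = $476

$476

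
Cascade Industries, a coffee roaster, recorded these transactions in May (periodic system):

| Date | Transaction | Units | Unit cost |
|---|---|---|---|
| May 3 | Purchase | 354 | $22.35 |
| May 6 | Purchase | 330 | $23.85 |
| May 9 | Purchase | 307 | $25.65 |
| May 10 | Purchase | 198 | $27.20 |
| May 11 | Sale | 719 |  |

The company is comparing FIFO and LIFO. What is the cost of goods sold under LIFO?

COGS = $18,364.05

FIFO COGS: 354 @ $22.35 + 330 @ $23.85 + 35 @ $25.65 = $16,680.15
LIFO COGS: 198 @ $27.20 + 307 @ $25.65 + 214 @ $23.85 = $18,364.05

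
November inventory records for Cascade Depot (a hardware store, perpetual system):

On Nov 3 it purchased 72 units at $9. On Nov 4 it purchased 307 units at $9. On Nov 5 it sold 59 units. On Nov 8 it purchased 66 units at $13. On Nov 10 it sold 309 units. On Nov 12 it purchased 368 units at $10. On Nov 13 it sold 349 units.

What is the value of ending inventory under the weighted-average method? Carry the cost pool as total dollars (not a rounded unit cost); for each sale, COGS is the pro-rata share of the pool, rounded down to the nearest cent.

Ending inventory = $954.76

After Nov 3: 72 on hand, pool $648.00 (≈ $9.0000 each)
After Nov 4: 379 on hand, pool $3,411.00 (≈ $9.0000 each)
Nov 5, sell 59: 59/379 × $3,411.00 → $531.00
After Nov 8: 386 on hand, pool $3,738.00 (≈ $9.6839 each)
Nov 10, sell 309: 309/386 × $3,738.00 → $2,992.33
After Nov 12: 445 on hand, pool $4,425.67 (≈ $9.9453 each)
Nov 13, sell 349: 349/445 × $4,425.67 → $3,470.91
Total COGS = $531.00 + $2,992.33 + $3,470.91 = $6,994.24
Ending inventory (cost pool remaining) = $954.76
Check: goods available $7,949.00 = COGS $6,994.24 + ending $954.76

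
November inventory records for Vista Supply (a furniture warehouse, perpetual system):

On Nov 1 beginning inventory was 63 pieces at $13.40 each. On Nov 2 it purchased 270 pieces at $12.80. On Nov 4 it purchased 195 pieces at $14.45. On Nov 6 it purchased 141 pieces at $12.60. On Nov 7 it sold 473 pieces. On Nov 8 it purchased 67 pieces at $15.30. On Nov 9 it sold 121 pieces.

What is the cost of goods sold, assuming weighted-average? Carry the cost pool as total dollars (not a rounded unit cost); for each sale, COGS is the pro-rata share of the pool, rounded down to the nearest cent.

After Nov 1: 63 on hand, pool $844.20 (≈ $13.4000 each)
After Nov 2: 333 on hand, pool $4,300.20 (≈ $12.9135 each)
After Nov 4: 528 on hand, pool $7,117.95 (≈ $13.4810 each)
After Nov 6: 669 on hand, pool $8,894.55 (≈ $13.2953 each)
Nov 7, sell 473: 473/669 × $8,894.55 → $6,288.67
After Nov 8: 263 on hand, pool $3,630.98 (≈ $13.8060 each)
Nov 9, sell 121: 121/263 × $3,630.98 → $1,670.52
Total COGS = $6,288.67 + $1,670.52 = $7,959.19
Ending inventory (cost pool remaining) = $1,960.46
Check: goods available $9,919.65 = COGS $7,959.19 + ending $1,960.46

COGS = $7,959.19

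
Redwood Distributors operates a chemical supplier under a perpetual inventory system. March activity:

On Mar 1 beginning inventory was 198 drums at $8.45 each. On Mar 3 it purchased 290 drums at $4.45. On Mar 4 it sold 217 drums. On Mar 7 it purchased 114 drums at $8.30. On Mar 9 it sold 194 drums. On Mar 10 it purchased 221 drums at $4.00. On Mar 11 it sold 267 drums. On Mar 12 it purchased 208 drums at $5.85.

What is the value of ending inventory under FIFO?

Mar 4, 217 sold [FIFO — oldest first]: 198 @ $8.45 + 19 @ $4.45 = $1,757.65
Mar 9, 194 sold [FIFO — oldest first]: 194 @ $4.45 = $863.30
Mar 11, 267 sold [FIFO — oldest first]: 77 @ $4.45 + 114 @ $8.30 + 76 @ $4.00 = $1,592.85
Total COGS = $1,757.65 + $863.30 + $1,592.85 = $4,213.80
Ending inventory: 145 @ $4.00 + 208 @ $5.85 = $1,796.80

Ending inventory = $1,796.80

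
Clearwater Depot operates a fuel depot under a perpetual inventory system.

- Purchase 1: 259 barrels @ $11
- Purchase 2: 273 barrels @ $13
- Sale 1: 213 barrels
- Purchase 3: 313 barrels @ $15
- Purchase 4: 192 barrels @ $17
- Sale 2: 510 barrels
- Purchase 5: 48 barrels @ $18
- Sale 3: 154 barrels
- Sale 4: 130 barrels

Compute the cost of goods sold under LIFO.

Sale 1 (213) [LIFO — newest first]: 213 @ $13 = $2,769
Sale 2 (510) [LIFO — newest first]: 192 @ $17 + 313 @ $15 + 5 @ $13 = $8,024
Sale 3 (154) [LIFO — newest first]: 48 @ $18 + 55 @ $13 + 51 @ $11 = $2,140
Sale 4 (130) [LIFO — newest first]: 130 @ $11 = $1,430
Total COGS = $2,769 + $8,024 + $2,140 + $1,430 = $14,363
Ending inventory: 78 @ $11 = $858
Check: goods available $15,221 = COGS $14,363 + ending $858

COGS = $14,363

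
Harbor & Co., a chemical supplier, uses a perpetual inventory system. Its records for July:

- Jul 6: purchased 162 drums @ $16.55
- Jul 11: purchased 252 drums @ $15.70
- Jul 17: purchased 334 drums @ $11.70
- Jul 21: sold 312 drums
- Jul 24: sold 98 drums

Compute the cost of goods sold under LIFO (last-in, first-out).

Jul 21, 312 sold [LIFO — newest first]: 312 @ $11.70 = $3,650.40
Jul 24, 98 sold [LIFO — newest first]: 22 @ $11.70 + 76 @ $15.70 = $1,450.60
Total COGS = $3,650.40 + $1,450.60 = $5,101.00
Ending inventory: 162 @ $16.55 + 176 @ $15.70 = $5,444.30
Check: goods available $10,545.30 = COGS $5,101.00 + ending $5,444.30

COGS = $5,101.00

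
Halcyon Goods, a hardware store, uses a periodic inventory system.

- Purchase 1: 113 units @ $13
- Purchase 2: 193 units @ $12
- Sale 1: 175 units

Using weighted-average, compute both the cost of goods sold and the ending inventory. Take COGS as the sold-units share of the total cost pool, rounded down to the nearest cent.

Sale 1, sell 175: 175/306 × $3,785.00 → $2,164.62
Ending inventory (cost pool remaining) = $1,620.38

COGS = $2,164.62; ending inventory = $1,620.38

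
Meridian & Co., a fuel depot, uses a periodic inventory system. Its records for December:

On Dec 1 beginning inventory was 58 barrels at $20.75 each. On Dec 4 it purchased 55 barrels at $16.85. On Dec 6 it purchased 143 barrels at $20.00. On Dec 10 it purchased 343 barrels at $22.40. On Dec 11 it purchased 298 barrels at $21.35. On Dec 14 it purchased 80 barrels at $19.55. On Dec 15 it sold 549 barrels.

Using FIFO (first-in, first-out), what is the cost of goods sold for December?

Dec 15, 549 sold [FIFO — oldest first]: 58 @ $20.75 + 55 @ $16.85 + 143 @ $20.00 + 293 @ $22.40 = $11,553.45
Ending inventory: 50 @ $22.40 + 298 @ $21.35 + 80 @ $19.55 = $9,046.30

COGS = $11,553.45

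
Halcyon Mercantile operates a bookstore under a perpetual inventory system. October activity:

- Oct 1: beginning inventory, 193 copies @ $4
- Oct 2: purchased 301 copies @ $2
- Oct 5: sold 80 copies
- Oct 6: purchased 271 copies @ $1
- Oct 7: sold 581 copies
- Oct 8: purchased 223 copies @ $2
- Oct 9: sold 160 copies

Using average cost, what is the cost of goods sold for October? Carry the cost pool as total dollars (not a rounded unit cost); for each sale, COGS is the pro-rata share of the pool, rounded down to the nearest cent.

COGS = $1,752.92

After Oct 1: 193 on hand, pool $772.00 (≈ $4.0000 each)
After Oct 2: 494 on hand, pool $1,374.00 (≈ $2.7814 each)
Oct 5, sell 80: 80/494 × $1,374.00 → $222.51
After Oct 6: 685 on hand, pool $1,422.49 (≈ $2.0766 each)
Oct 7, sell 581: 581/685 × $1,422.49 → $1,206.52
After Oct 8: 327 on hand, pool $661.97 (≈ $2.0244 each)
Oct 9, sell 160: 160/327 × $661.97 → $323.89
Total COGS = $222.51 + $1,206.52 + $323.89 = $1,752.92
Ending inventory (cost pool remaining) = $338.08
Check: goods available $2,091.00 = COGS $1,752.92 + ending $338.08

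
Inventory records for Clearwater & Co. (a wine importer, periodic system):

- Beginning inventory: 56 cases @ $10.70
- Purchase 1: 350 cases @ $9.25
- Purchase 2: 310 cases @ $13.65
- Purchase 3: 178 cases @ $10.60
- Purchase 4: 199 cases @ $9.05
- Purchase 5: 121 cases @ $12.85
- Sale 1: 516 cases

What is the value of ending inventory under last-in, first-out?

Ending inventory = $7,822.50

Sale 1 (516) [LIFO — newest first]: 121 @ $12.85 + 199 @ $9.05 + 178 @ $10.60 + 18 @ $13.65 = $5,488.30
Ending inventory: 56 @ $10.70 + 350 @ $9.25 + 292 @ $13.65 = $7,822.50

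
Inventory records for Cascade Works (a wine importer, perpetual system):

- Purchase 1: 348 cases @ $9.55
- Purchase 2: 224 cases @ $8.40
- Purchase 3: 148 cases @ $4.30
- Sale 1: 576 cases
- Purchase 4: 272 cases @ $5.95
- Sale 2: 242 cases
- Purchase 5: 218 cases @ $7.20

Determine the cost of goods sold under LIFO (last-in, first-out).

COGS = $5,906.10

Sale 1 (576) [LIFO — newest first]: 148 @ $4.30 + 224 @ $8.40 + 204 @ $9.55 = $4,466.20
Sale 2 (242) [LIFO — newest first]: 242 @ $5.95 = $1,439.90
Total COGS = $4,466.20 + $1,439.90 = $5,906.10
Ending inventory: 144 @ $9.55 + 30 @ $5.95 + 218 @ $7.20 = $3,123.30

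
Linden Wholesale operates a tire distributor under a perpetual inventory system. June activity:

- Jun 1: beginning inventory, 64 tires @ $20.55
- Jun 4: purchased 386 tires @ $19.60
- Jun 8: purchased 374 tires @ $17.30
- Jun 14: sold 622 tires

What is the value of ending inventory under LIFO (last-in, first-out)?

Ending inventory = $4,020.00

Jun 14, 622 sold [LIFO — newest first]: 374 @ $17.30 + 248 @ $19.60 = $11,331.00
Ending inventory: 64 @ $20.55 + 138 @ $19.60 = $4,020.00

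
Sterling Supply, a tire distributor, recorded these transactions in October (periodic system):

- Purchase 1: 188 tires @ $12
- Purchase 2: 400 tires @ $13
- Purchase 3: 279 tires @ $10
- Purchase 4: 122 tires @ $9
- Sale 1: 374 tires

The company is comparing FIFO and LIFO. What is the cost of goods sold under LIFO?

FIFO COGS: 188 @ $12 + 186 @ $13 = $4,674
LIFO COGS: 122 @ $9 + 252 @ $10 = $3,618

COGS = $3,618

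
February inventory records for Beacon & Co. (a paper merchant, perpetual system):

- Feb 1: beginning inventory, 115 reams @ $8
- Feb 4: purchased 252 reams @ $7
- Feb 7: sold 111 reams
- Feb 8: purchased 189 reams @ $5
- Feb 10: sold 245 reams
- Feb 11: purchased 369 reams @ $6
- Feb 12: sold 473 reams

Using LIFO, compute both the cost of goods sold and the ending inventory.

COGS = $5,075; ending inventory = $768

Feb 7, 111 sold [LIFO — newest first]: 111 @ $7 = $777
Feb 10, 245 sold [LIFO — newest first]: 189 @ $5 + 56 @ $7 = $1,337
Feb 12, 473 sold [LIFO — newest first]: 369 @ $6 + 85 @ $7 + 19 @ $8 = $2,961
Total COGS = $777 + $1,337 + $2,961 = $5,075
Ending inventory: 96 @ $8 = $768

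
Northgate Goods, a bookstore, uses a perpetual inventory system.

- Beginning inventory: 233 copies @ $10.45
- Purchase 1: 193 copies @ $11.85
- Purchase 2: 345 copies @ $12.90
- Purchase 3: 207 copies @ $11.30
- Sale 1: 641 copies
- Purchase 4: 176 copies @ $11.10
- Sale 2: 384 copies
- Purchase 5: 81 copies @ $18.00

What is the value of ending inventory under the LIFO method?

Sale 1 (641) [LIFO — newest first]: 207 @ $11.30 + 345 @ $12.90 + 89 @ $11.85 = $7,844.25
Sale 2 (384) [LIFO — newest first]: 176 @ $11.10 + 104 @ $11.85 + 104 @ $10.45 = $4,272.80
Total COGS = $7,844.25 + $4,272.80 = $12,117.05
Ending inventory: 129 @ $10.45 + 81 @ $18.00 = $2,806.05
Check: goods available $14,923.10 = COGS $12,117.05 + ending $2,806.05

Ending inventory = $2,806.05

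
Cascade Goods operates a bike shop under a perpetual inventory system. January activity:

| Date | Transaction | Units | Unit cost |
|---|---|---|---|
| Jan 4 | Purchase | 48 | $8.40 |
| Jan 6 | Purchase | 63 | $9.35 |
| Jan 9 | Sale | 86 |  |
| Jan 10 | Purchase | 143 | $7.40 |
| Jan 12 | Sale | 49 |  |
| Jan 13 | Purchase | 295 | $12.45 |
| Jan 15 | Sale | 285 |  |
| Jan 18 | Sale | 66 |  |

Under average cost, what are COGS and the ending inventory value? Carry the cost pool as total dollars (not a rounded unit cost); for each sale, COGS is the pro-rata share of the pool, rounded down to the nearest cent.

COGS = $5,026.14; ending inventory = $697.06

After Jan 4: 48 on hand, pool $403.20 (≈ $8.4000 each)
After Jan 6: 111 on hand, pool $992.25 (≈ $8.9392 each)
Jan 9, sell 86: 86/111 × $992.25 → $768.77
After Jan 10: 168 on hand, pool $1,281.68 (≈ $7.6290 each)
Jan 12, sell 49: 49/168 × $1,281.68 → $373.82
After Jan 13: 414 on hand, pool $4,580.61 (≈ $11.0643 each)
Jan 15, sell 285: 285/414 × $4,580.61 → $3,153.31
Jan 18, sell 66: 66/129 × $1,427.30 → $730.24
Total COGS = $768.77 + $373.82 + $3,153.31 + $730.24 = $5,026.14
Ending inventory (cost pool remaining) = $697.06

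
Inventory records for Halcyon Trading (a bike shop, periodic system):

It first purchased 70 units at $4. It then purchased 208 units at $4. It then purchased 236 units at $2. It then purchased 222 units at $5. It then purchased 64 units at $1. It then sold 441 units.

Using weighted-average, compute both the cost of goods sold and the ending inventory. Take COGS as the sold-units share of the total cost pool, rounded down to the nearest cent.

Sale 1, sell 441: 441/800 × $2,758.00 → $1,520.34
Ending inventory (cost pool remaining) = $1,237.66
Check: goods available $2,758.00 = COGS $1,520.34 + ending $1,237.66

COGS = $1,520.34; ending inventory = $1,237.66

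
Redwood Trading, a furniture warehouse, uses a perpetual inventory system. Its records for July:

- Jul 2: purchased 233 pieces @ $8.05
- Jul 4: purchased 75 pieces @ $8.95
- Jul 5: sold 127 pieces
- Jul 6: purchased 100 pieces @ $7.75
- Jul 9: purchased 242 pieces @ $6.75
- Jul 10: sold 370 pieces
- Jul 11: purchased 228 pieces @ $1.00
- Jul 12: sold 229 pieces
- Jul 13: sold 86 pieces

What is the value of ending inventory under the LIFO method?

Ending inventory = $531.30

Jul 5, 127 sold [LIFO — newest first]: 75 @ $8.95 + 52 @ $8.05 = $1,089.85
Jul 10, 370 sold [LIFO — newest first]: 242 @ $6.75 + 100 @ $7.75 + 28 @ $8.05 = $2,633.90
Jul 12, 229 sold [LIFO — newest first]: 228 @ $1.00 + 1 @ $8.05 = $236.05
Jul 13, 86 sold [LIFO — newest first]: 86 @ $8.05 = $692.30
Total COGS = $1,089.85 + $2,633.90 + $236.05 + $692.30 = $4,652.10
Ending inventory: 66 @ $8.05 = $531.30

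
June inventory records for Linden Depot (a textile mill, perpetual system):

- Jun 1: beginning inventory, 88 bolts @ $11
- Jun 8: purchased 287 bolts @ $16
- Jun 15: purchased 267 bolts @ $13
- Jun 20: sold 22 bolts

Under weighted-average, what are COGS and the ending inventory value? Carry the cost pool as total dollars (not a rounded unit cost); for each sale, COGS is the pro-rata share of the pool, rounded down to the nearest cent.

After Jun 1: 88 on hand, pool $968.00 (≈ $11.0000 each)
After Jun 8: 375 on hand, pool $5,560.00 (≈ $14.8267 each)
After Jun 15: 642 on hand, pool $9,031.00 (≈ $14.0670 each)
Jun 20, sell 22: 22/642 × $9,031.00 → $309.47
Ending inventory (cost pool remaining) = $8,721.53

COGS = $309.47; ending inventory = $8,721.53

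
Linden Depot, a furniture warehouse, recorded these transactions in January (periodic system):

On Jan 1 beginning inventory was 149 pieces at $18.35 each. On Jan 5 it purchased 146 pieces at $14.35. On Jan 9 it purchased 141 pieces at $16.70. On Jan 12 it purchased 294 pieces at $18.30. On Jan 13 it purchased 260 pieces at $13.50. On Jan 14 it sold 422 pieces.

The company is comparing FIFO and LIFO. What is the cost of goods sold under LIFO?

COGS = $6,474.60

FIFO COGS: 149 @ $18.35 + 146 @ $14.35 + 127 @ $16.70 = $6,950.15
LIFO COGS: 260 @ $13.50 + 162 @ $18.30 = $6,474.60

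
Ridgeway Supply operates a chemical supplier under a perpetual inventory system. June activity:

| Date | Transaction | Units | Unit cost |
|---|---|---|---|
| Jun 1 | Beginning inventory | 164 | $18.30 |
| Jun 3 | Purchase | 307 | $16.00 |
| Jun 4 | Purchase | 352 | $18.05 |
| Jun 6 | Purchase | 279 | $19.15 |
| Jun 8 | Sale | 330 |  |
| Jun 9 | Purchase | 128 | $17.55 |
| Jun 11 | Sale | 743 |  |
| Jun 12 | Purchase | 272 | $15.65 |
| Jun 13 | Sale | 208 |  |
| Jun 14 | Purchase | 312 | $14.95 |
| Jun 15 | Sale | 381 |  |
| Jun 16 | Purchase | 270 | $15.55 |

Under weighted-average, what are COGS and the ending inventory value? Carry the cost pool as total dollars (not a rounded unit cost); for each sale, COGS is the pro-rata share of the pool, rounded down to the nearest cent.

After Jun 1: 164 on hand, pool $3,001.20 (≈ $18.3000 each)
After Jun 3: 471 on hand, pool $7,913.20 (≈ $16.8008 each)
After Jun 4: 823 on hand, pool $14,266.80 (≈ $17.3351 each)
After Jun 6: 1102 on hand, pool $19,609.65 (≈ $17.7946 each)
Jun 8, sell 330: 330/1102 × $19,609.65 → $5,872.21
After Jun 9: 900 on hand, pool $15,983.84 (≈ $17.7598 each)
Jun 11, sell 743: 743/900 × $15,983.84 → $13,195.54
After Jun 12: 429 on hand, pool $7,045.10 (≈ $16.4221 each)
Jun 13, sell 208: 208/429 × $7,045.10 → $3,415.80
After Jun 14: 533 on hand, pool $8,293.70 (≈ $15.5604 each)
Jun 15, sell 381: 381/533 × $8,293.70 → $5,928.51
After Jun 16: 422 on hand, pool $6,563.69 (≈ $15.5538 each)
Total COGS = $5,872.21 + $13,195.54 + $3,415.80 + $5,928.51 = $28,412.06
Ending inventory (cost pool remaining) = $6,563.69

COGS = $28,412.06; ending inventory = $6,563.69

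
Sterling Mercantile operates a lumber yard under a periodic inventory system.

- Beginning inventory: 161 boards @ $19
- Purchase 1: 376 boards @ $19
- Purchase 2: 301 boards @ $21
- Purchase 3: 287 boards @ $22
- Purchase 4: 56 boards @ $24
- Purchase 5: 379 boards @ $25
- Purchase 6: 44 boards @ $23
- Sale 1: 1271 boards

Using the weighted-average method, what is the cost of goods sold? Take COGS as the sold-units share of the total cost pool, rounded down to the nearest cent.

COGS = $27,471.50

Sale 1, sell 1271: 1271/1604 × $34,669.00 → $27,471.50
Ending inventory (cost pool remaining) = $7,197.50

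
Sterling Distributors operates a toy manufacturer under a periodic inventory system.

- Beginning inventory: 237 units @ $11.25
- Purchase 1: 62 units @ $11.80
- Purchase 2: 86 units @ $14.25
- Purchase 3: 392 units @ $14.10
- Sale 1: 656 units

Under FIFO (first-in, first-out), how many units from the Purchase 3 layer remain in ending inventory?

121

Sale 1 (656) [FIFO — oldest first]: 237 @ $11.25 + 62 @ $11.80 + 86 @ $14.25 + 271 @ $14.10 = $8,444.45
Ending inventory: 121 @ $14.10 = $1,706.10
Check: goods available $10,150.55 = COGS $8,444.45 + ending $1,706.10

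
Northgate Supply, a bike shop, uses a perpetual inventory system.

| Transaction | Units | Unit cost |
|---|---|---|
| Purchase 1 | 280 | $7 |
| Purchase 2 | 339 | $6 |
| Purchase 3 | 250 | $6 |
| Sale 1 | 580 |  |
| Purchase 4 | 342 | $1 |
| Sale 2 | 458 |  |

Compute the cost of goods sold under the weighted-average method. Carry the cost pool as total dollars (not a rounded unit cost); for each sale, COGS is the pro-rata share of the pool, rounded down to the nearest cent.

After Purchase 1: 280 on hand, pool $1,960.00 (≈ $7.0000 each)
After Purchase 2: 619 on hand, pool $3,994.00 (≈ $6.4523 each)
After Purchase 3: 869 on hand, pool $5,494.00 (≈ $6.3222 each)
Sale 1, sell 580: 580/869 × $5,494.00 → $3,666.88
After Purchase 4: 631 on hand, pool $2,169.12 (≈ $3.4376 each)
Sale 2, sell 458: 458/631 × $2,169.12 → $1,574.41
Total COGS = $3,666.88 + $1,574.41 = $5,241.29
Ending inventory (cost pool remaining) = $594.71
Check: goods available $5,836.00 = COGS $5,241.29 + ending $594.71

COGS = $5,241.29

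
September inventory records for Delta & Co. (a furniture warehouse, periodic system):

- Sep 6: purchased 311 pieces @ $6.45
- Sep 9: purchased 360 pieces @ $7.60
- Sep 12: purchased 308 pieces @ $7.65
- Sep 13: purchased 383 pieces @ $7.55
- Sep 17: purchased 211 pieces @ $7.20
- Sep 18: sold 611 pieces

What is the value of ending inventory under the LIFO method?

Sep 18, 611 sold [LIFO — newest first]: 211 @ $7.20 + 383 @ $7.55 + 17 @ $7.65 = $4,540.90
Ending inventory: 311 @ $6.45 + 360 @ $7.60 + 291 @ $7.65 = $6,968.10
Check: goods available $11,509.00 = COGS $4,540.90 + ending $6,968.10

Ending inventory = $6,968.10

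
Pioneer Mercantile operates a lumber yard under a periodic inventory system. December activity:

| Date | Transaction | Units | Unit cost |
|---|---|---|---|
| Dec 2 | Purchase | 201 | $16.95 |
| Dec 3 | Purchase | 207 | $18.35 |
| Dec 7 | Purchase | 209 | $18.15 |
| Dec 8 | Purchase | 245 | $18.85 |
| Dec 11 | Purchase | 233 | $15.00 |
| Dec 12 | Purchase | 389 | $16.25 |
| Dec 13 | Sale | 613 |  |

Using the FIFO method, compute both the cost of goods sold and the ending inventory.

Dec 13, 613 sold [FIFO — oldest first]: 201 @ $16.95 + 207 @ $18.35 + 205 @ $18.15 = $10,926.15
Ending inventory: 4 @ $18.15 + 245 @ $18.85 + 233 @ $15.00 + 389 @ $16.25 = $14,507.10
Check: goods available $25,433.25 = COGS $10,926.15 + ending $14,507.10

COGS = $10,926.15; ending inventory = $14,507.10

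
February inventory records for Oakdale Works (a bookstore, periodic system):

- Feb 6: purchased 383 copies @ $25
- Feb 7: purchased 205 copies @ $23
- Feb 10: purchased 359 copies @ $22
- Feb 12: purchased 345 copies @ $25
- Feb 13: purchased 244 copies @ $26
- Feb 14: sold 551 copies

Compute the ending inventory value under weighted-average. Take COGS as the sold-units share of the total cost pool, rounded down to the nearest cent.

Feb 14, sell 551: 551/1536 × $37,157.00 → $13,329.10
Ending inventory (cost pool remaining) = $23,827.90

Ending inventory = $23,827.90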